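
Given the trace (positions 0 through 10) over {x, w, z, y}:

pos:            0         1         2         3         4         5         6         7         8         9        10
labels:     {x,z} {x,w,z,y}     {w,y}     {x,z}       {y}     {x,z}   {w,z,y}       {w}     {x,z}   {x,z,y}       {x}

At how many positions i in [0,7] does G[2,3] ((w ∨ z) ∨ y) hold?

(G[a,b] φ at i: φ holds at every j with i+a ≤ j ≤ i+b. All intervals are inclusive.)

7

Evaluate at each i in [0,7]:
  i=0: ✓ (all of [2,3])
  i=1: ✓ (all of [3,4])
  i=2: ✓ (all of [4,5])
  i=3: ✓ (all of [5,6])
  i=4: ✓ (all of [6,7])
  i=5: ✓ (all of [7,8])
  i=6: ✓ (all of [8,9])
  i=7: ✗ (fails at j=10)
Positions where it holds: {0, 1, 2, 3, 4, 5, 6} → 7.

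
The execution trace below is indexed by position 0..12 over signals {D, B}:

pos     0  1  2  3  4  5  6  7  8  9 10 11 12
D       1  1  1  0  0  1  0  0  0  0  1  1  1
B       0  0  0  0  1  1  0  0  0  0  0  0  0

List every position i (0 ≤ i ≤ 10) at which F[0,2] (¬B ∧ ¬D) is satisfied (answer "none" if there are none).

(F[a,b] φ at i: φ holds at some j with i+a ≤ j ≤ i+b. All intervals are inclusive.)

Evaluate at each i in [0,10]:
  i=0: ✗ (none in [0,2])
  i=1: ✓ (witness j=3)
  i=2: ✓ (witness j=3)
  i=3: ✓ (witness j=3)
  i=4: ✓ (witness j=6)
  i=5: ✓ (witness j=6)
  i=6: ✓ (witness j=6)
  i=7: ✓ (witness j=7)
  i=8: ✓ (witness j=8)
  i=9: ✓ (witness j=9)
  i=10: ✗ (none in [10,12])

1, 2, 3, 4, 5, 6, 7, 8, 9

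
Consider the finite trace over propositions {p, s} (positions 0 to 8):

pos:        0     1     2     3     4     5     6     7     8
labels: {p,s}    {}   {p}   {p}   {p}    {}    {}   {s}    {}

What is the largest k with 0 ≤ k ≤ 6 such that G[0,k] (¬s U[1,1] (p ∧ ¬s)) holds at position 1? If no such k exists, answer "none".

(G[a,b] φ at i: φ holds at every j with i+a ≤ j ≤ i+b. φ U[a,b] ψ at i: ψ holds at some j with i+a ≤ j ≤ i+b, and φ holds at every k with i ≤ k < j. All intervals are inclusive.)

(¬s U[1,1] (p ∧ ¬s)) must hold from j=1 onward; find where it first fails.
  j=1: holds
  j=2: holds
  j=3: holds
  j=4: fails
Holds on [1,3], so largest k = 2.

2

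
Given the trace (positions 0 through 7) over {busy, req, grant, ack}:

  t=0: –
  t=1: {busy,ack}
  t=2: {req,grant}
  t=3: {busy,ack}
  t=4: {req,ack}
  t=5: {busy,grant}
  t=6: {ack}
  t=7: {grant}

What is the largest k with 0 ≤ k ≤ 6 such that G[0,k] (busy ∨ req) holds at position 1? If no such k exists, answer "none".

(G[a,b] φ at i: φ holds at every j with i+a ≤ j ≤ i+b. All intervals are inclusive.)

(busy ∨ req) must hold from j=1 onward; find where it first fails.
  j=1: holds
  j=2: holds
  j=3: holds
  j=4: holds
  j=5: holds
  j=6: fails
Holds on [1,5], so largest k = 4.

4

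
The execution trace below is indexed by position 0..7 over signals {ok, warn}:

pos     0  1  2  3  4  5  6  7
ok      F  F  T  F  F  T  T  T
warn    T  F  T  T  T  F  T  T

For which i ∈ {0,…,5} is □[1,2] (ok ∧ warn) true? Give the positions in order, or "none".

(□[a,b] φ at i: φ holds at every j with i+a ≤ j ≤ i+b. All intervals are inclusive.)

Evaluate at each i in [0,5]:
  i=0: ✗ (fails at j=1)
  i=1: ✗ (fails at j=3)
  i=2: ✗ (fails at j=3)
  i=3: ✗ (fails at j=4)
  i=4: ✗ (fails at j=5)
  i=5: ✓ (all of [6,7])

5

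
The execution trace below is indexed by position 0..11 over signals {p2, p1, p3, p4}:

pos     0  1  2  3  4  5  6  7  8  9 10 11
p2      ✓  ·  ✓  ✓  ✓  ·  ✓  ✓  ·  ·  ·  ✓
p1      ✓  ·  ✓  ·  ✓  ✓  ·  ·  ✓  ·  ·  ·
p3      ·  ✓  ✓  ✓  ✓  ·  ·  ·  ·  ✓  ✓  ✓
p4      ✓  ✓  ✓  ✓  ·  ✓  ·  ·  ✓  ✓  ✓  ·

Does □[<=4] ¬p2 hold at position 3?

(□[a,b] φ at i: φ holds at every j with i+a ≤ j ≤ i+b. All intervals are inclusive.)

False

Check ¬p2 at every j in [3,7]:
  j=3: false
  j=4: false
  j=5: true
  j=6: false
  j=7: false
Fails at j=3 → formula fails.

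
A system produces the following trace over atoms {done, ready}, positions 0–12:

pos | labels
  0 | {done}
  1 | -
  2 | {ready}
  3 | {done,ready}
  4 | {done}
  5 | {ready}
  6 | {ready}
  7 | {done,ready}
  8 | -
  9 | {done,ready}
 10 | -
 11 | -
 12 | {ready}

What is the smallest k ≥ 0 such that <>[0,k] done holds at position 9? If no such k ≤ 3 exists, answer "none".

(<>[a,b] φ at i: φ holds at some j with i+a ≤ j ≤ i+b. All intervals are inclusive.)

Scan j = 9,10,… for done:
  j=9: holds
First hit at j=9, so smallest k = 9-9 = 0.

0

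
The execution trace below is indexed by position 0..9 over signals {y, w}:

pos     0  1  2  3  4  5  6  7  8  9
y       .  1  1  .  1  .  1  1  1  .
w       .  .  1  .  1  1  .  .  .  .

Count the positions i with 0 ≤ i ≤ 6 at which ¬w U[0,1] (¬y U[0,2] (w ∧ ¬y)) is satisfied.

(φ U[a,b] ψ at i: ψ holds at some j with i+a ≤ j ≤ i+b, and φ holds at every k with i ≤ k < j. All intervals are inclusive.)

Evaluate at each i in [0,6]:
  i=0: ✗ (no rhs in [0,1])
  i=1: ✗ (no rhs in [1,2])
  i=2: ✗ (no rhs in [2,3])
  i=3: ✗ (no rhs in [3,4])
  i=4: ✗ (lhs fails at k=4 before rhs at j=5)
  i=5: ✓ (rhs at j=5)
  i=6: ✗ (no rhs in [6,7])
Positions where it holds: {5} → 1.

1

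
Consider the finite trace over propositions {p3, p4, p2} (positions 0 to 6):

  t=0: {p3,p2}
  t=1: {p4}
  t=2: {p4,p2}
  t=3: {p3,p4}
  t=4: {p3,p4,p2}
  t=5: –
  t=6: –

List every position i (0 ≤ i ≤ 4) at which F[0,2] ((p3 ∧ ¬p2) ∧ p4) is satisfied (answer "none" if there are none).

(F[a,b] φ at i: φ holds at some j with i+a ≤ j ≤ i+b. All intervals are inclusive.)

1, 2, 3

Evaluate at each i in [0,4]:
  i=0: ✗ (none in [0,2])
  i=1: ✓ (witness j=3)
  i=2: ✓ (witness j=3)
  i=3: ✓ (witness j=3)
  i=4: ✗ (none in [4,6])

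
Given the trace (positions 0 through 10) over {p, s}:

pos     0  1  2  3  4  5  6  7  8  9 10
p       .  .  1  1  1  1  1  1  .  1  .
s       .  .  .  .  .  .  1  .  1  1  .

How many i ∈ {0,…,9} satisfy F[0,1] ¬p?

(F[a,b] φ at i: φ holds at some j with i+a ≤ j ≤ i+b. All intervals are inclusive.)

Evaluate at each i in [0,9]:
  i=0: ✓ (witness j=0)
  i=1: ✓ (witness j=1)
  i=2: ✗ (none in [2,3])
  i=3: ✗ (none in [3,4])
  i=4: ✗ (none in [4,5])
  i=5: ✗ (none in [5,6])
  i=6: ✗ (none in [6,7])
  i=7: ✓ (witness j=8)
  i=8: ✓ (witness j=8)
  i=9: ✓ (witness j=10)
Positions where it holds: {0, 1, 7, 8, 9} → 5.

5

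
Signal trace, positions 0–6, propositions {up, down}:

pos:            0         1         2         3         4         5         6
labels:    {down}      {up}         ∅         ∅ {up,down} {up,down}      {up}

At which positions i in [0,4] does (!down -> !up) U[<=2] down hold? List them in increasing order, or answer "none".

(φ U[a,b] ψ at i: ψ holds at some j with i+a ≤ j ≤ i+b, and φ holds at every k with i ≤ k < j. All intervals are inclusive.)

Evaluate at each i in [0,4]:
  i=0: ✓ (rhs at j=0)
  i=1: ✗ (no rhs in [1,3])
  i=2: ✓ (rhs at j=4; lhs holds on [2,3])
  i=3: ✓ (rhs at j=4; lhs holds on [3,3])
  i=4: ✓ (rhs at j=4)

0, 2, 3, 4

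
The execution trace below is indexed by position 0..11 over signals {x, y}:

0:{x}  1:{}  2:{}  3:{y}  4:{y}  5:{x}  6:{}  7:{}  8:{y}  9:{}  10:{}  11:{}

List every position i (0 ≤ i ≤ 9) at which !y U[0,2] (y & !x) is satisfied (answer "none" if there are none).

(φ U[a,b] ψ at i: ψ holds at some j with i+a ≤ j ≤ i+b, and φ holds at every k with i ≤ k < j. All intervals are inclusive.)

Evaluate at each i in [0,9]:
  i=0: ✗ (no rhs in [0,2])
  i=1: ✓ (rhs at j=3; lhs holds on [1,2])
  i=2: ✓ (rhs at j=3; lhs holds on [2,2])
  i=3: ✓ (rhs at j=3)
  i=4: ✓ (rhs at j=4)
  i=5: ✗ (no rhs in [5,7])
  i=6: ✓ (rhs at j=8; lhs holds on [6,7])
  i=7: ✓ (rhs at j=8; lhs holds on [7,7])
  i=8: ✓ (rhs at j=8)
  i=9: ✗ (no rhs in [9,11])

1, 2, 3, 4, 6, 7, 8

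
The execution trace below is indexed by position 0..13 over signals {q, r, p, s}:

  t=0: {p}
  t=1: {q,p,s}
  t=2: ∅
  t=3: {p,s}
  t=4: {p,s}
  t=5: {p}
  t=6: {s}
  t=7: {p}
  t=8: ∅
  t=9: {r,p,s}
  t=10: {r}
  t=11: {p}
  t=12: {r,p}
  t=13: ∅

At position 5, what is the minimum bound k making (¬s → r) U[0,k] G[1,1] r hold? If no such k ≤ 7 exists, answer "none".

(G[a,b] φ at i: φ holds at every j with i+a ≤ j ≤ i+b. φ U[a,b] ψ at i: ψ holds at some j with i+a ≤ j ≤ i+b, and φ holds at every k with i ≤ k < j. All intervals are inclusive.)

none

Need earliest j ≥ 5 with G[1,1] r, and (¬s → r) at every k in [5,j-1].
  j=5: rhs fails.
  j=6: rhs fails.
  j=7: rhs fails.
  j=8: rhs holds but lhs fails at k=5.
  j=9: rhs holds but lhs fails at k=5.
  j=10: rhs fails.
  j=11: rhs holds but lhs fails at k=5.
  j=12: rhs fails.
No witness within the range → none.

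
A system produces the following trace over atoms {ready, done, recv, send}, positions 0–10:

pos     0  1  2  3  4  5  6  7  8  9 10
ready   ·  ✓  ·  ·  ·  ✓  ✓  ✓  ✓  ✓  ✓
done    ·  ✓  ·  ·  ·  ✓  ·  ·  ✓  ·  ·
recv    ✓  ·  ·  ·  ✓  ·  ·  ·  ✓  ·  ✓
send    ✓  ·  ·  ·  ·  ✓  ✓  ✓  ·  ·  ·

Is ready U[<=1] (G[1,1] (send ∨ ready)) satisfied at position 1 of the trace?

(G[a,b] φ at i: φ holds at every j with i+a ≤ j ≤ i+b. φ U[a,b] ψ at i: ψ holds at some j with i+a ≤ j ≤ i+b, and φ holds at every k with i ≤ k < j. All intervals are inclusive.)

False

Need some j in [1,2] with G[1,1] (send ∨ ready), and ready at every k in [1,j-1].
  j=1: G[1,1] (send ∨ ready) — fails at 2.
  j=2: G[1,1] (send ∨ ready) — fails at 3.
No j in the window works → until fails.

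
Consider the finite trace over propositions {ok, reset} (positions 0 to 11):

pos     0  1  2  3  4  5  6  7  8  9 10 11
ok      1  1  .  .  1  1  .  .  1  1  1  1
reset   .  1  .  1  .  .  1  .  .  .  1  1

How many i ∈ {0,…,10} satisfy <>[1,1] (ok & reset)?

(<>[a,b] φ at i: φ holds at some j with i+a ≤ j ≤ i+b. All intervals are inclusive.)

Evaluate at each i in [0,10]:
  i=0: ✓ (witness j=1)
  i=1: ✗ (none in [2,2])
  i=2: ✗ (none in [3,3])
  i=3: ✗ (none in [4,4])
  i=4: ✗ (none in [5,5])
  i=5: ✗ (none in [6,6])
  i=6: ✗ (none in [7,7])
  i=7: ✗ (none in [8,8])
  i=8: ✗ (none in [9,9])
  i=9: ✓ (witness j=10)
  i=10: ✓ (witness j=11)
Positions where it holds: {0, 9, 10} → 3.

3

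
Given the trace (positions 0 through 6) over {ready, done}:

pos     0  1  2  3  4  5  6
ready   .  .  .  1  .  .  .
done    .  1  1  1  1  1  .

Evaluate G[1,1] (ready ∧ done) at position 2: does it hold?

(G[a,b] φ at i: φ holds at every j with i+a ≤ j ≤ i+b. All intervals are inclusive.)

True

Check (ready ∧ done) at every j in [3,3]:
  j=3: true
All positions satisfy it → formula holds.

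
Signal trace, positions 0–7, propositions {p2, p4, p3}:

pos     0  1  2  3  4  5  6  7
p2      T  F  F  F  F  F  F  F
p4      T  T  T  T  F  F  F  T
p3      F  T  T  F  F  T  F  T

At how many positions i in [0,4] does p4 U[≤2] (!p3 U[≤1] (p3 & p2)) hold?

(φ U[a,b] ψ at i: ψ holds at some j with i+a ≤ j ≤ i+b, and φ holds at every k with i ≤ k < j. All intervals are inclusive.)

Evaluate at each i in [0,4]:
  i=0: ✗ (no rhs in [0,2])
  i=1: ✗ (no rhs in [1,3])
  i=2: ✗ (no rhs in [2,4])
  i=3: ✗ (no rhs in [3,5])
  i=4: ✗ (no rhs in [4,6])
Positions where it holds: {} → 0.

0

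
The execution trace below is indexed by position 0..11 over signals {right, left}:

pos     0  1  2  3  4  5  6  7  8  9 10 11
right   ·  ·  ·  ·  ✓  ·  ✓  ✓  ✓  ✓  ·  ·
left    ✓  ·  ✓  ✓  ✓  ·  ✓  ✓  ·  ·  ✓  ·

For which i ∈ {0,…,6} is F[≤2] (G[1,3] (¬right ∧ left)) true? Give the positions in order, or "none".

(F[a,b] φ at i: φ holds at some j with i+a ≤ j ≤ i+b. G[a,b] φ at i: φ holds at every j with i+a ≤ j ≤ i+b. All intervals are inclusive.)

Evaluate at each i in [0,6]:
  i=0: ✗ (none in [0,2])
  i=1: ✗ (none in [1,3])
  i=2: ✗ (none in [2,4])
  i=3: ✗ (none in [3,5])
  i=4: ✗ (none in [4,6])
  i=5: ✗ (none in [5,7])
  i=6: ✗ (none in [6,8])

none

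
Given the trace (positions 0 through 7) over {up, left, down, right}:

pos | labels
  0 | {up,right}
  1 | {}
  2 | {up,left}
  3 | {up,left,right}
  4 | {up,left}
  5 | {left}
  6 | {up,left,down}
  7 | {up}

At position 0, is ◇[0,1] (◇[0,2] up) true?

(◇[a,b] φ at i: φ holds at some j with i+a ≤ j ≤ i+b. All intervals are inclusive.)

Check ◇[0,2] up at each j in [0,1]:
  j=0: holds (witness at 0)
  j=1: holds (witness at 2)
Found at j=0 → formula holds.

True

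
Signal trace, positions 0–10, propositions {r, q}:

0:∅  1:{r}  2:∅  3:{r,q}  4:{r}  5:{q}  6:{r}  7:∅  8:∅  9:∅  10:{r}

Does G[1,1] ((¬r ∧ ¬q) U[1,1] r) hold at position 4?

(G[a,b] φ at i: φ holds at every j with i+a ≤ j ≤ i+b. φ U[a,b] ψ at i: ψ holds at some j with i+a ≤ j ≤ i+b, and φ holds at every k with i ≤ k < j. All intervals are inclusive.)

Check ((¬r ∧ ¬q) U[1,1] r) at every j in [5,5]:
  j=5: fails
Fails at j=5 → formula fails.

False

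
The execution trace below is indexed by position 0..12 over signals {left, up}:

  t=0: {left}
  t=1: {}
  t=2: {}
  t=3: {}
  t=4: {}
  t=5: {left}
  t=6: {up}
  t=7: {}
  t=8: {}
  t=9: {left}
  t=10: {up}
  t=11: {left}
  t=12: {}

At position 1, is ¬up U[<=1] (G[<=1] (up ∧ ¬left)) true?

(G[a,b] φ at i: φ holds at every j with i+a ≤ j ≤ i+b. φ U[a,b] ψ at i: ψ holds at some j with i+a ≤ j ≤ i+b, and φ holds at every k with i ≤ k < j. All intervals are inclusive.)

No

Need some j in [1,2] with G[<=1] (up ∧ ¬left), and ¬up at every k in [1,j-1].
  j=1: G[<=1] (up ∧ ¬left) — fails at 1.
  j=2: G[<=1] (up ∧ ¬left) — fails at 2.
No j in the window works → until fails.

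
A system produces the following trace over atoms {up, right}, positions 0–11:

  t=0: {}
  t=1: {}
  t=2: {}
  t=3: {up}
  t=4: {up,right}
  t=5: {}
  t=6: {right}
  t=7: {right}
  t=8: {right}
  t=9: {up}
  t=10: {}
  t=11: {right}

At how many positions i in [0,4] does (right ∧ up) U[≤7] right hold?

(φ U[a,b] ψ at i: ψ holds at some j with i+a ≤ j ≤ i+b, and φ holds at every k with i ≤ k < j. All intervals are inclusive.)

Evaluate at each i in [0,4]:
  i=0: ✗ (lhs fails at k=0 before rhs at j=4)
  i=1: ✗ (lhs fails at k=1 before rhs at j=4)
  i=2: ✗ (lhs fails at k=2 before rhs at j=4)
  i=3: ✗ (lhs fails at k=3 before rhs at j=4)
  i=4: ✓ (rhs at j=4)
Positions where it holds: {4} → 1.

1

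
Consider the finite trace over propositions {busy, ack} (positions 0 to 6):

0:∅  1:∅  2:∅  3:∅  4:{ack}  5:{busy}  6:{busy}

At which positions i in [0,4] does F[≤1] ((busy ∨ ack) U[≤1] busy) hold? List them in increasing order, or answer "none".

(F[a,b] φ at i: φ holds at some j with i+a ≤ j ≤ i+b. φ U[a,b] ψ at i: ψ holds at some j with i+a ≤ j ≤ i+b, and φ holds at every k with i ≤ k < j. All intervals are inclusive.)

3, 4

Evaluate at each i in [0,4]:
  i=0: ✗ (none in [0,1])
  i=1: ✗ (none in [1,2])
  i=2: ✗ (none in [2,3])
  i=3: ✓ (witness j=4)
  i=4: ✓ (witness j=4)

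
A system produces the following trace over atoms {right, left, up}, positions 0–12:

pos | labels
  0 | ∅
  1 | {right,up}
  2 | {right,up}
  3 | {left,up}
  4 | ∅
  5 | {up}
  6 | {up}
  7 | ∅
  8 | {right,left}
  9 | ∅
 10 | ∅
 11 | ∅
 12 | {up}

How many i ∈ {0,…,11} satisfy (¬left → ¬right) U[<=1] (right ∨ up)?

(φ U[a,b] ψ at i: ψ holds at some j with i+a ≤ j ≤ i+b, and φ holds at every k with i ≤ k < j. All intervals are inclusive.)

10

Evaluate at each i in [0,11]:
  i=0: ✓ (rhs at j=1; lhs holds on [0,0])
  i=1: ✓ (rhs at j=1)
  i=2: ✓ (rhs at j=2)
  i=3: ✓ (rhs at j=3)
  i=4: ✓ (rhs at j=5; lhs holds on [4,4])
  i=5: ✓ (rhs at j=5)
  i=6: ✓ (rhs at j=6)
  i=7: ✓ (rhs at j=8; lhs holds on [7,7])
  i=8: ✓ (rhs at j=8)
  i=9: ✗ (no rhs in [9,10])
  i=10: ✗ (no rhs in [10,11])
  i=11: ✓ (rhs at j=12; lhs holds on [11,11])
Positions where it holds: {0, 1, 2, 3, 4, 5, 6, 7, 8, 11} → 10.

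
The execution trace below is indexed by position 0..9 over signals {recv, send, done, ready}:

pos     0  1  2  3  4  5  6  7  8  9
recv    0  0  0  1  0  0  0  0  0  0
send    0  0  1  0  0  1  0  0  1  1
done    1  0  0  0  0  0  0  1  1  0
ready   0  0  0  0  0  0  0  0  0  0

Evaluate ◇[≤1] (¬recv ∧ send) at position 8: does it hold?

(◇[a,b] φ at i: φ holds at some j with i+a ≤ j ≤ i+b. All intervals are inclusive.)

True

Check (¬recv ∧ send) at each j in [8,9]:
  j=8: true
  j=9: true
Found at j=8 → formula holds.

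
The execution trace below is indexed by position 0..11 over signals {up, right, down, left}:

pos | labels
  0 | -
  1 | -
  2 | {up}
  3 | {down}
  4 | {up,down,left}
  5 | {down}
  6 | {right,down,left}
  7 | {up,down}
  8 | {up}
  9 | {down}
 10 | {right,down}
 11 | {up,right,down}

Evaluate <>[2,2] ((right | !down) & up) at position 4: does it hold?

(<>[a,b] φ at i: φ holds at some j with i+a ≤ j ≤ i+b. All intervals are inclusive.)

Check ((right | !down) & up) at each j in [6,6]:
  j=6: false
No position in the window satisfies it → formula fails.

No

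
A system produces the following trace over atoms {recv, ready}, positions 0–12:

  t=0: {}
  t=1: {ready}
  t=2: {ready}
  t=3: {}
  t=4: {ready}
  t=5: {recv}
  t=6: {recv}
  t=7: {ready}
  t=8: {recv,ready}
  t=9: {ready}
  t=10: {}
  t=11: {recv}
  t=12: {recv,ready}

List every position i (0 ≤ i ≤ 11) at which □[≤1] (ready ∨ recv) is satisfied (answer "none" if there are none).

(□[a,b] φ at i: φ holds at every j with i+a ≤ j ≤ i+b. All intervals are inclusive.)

1, 4, 5, 6, 7, 8, 11

Evaluate at each i in [0,11]:
  i=0: ✗ (fails at j=0)
  i=1: ✓ (all of [1,2])
  i=2: ✗ (fails at j=3)
  i=3: ✗ (fails at j=3)
  i=4: ✓ (all of [4,5])
  i=5: ✓ (all of [5,6])
  i=6: ✓ (all of [6,7])
  i=7: ✓ (all of [7,8])
  i=8: ✓ (all of [8,9])
  i=9: ✗ (fails at j=10)
  i=10: ✗ (fails at j=10)
  i=11: ✓ (all of [11,12])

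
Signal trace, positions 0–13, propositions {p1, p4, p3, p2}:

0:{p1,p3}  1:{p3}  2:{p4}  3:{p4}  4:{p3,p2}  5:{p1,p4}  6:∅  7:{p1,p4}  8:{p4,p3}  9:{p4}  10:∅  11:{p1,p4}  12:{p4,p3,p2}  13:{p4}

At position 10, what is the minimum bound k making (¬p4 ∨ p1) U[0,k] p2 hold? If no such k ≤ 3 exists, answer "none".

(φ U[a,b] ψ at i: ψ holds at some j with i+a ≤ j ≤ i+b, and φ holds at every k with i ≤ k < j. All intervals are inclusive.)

Need earliest j ≥ 10 with p2, and (¬p4 ∨ p1) at every k in [10,j-1].
  j=10: rhs fails.
  j=11: rhs fails.
  j=12: rhs holds; lhs holds on [10,11]. k = 2.

2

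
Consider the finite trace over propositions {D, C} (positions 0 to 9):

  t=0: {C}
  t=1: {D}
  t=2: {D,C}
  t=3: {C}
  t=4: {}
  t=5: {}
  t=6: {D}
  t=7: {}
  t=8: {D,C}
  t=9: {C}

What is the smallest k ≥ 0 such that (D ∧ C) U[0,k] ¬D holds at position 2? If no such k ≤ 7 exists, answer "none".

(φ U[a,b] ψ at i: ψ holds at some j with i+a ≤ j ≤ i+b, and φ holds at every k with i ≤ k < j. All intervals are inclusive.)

1

Need earliest j ≥ 2 with ¬D, and (D ∧ C) at every k in [2,j-1].
  j=2: rhs fails.
  j=3: rhs holds; lhs holds on [2,2]. k = 1.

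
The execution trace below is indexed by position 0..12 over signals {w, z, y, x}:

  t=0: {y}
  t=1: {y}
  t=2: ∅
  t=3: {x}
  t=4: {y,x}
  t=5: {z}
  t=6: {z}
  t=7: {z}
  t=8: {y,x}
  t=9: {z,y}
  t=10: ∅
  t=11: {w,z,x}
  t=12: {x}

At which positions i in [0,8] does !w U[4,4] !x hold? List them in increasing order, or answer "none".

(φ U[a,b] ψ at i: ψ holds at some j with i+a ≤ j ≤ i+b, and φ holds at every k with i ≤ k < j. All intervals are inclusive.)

Evaluate at each i in [0,8]:
  i=0: ✗ (no rhs in [4,4])
  i=1: ✓ (rhs at j=5; lhs holds on [1,4])
  i=2: ✓ (rhs at j=6; lhs holds on [2,5])
  i=3: ✓ (rhs at j=7; lhs holds on [3,6])
  i=4: ✗ (no rhs in [8,8])
  i=5: ✓ (rhs at j=9; lhs holds on [5,8])
  i=6: ✓ (rhs at j=10; lhs holds on [6,9])
  i=7: ✗ (no rhs in [11,11])
  i=8: ✗ (no rhs in [12,12])

1, 2, 3, 5, 6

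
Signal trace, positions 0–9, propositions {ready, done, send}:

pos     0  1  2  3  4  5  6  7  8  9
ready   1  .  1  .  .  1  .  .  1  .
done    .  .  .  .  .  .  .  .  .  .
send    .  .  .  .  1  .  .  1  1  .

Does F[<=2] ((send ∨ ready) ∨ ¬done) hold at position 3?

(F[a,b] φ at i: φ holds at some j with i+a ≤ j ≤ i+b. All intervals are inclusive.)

Yes

Check ((send ∨ ready) ∨ ¬done) at each j in [3,5]:
  j=3: true
  j=4: true
  j=5: true
Found at j=3 → formula holds.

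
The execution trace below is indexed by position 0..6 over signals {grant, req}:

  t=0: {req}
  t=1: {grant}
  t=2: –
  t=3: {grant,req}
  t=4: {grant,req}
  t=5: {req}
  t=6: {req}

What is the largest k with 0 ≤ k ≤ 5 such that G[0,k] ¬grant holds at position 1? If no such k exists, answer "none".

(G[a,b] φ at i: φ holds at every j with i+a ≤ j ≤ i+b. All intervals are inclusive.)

none

¬grant must hold from j=1 onward; find where it first fails.
  j=1: fails → no k works.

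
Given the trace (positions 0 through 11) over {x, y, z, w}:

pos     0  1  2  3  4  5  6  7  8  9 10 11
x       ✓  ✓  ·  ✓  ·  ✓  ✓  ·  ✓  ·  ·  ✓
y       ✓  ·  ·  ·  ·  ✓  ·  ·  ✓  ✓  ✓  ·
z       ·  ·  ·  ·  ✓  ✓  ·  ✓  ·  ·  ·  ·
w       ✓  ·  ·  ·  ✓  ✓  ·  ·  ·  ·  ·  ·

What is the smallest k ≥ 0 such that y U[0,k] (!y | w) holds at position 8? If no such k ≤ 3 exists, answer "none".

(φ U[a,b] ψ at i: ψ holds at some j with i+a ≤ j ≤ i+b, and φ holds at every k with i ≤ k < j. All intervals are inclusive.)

Need earliest j ≥ 8 with (!y | w), and y at every k in [8,j-1].
  j=8: rhs fails.
  j=9: rhs fails.
  j=10: rhs fails.
  j=11: rhs holds; lhs holds on [8,10]. k = 3.

3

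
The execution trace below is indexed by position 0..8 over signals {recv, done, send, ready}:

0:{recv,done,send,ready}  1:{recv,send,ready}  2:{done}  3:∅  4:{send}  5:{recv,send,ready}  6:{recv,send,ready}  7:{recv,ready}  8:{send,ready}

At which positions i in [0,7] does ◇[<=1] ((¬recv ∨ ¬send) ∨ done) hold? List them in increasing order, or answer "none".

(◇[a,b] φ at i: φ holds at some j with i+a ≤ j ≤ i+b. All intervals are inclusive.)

Evaluate at each i in [0,7]:
  i=0: ✓ (witness j=0)
  i=1: ✓ (witness j=2)
  i=2: ✓ (witness j=2)
  i=3: ✓ (witness j=3)
  i=4: ✓ (witness j=4)
  i=5: ✗ (none in [5,6])
  i=6: ✓ (witness j=7)
  i=7: ✓ (witness j=7)

0, 1, 2, 3, 4, 6, 7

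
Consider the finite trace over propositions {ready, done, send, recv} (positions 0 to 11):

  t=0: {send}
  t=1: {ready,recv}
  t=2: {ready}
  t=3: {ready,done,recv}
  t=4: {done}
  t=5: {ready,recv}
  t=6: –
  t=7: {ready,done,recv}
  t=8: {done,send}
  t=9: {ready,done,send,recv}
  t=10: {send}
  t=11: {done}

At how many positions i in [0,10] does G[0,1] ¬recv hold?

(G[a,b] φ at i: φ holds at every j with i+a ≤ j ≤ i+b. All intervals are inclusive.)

1

Evaluate at each i in [0,10]:
  i=0: ✗ (fails at j=1)
  i=1: ✗ (fails at j=1)
  i=2: ✗ (fails at j=3)
  i=3: ✗ (fails at j=3)
  i=4: ✗ (fails at j=5)
  i=5: ✗ (fails at j=5)
  i=6: ✗ (fails at j=7)
  i=7: ✗ (fails at j=7)
  i=8: ✗ (fails at j=9)
  i=9: ✗ (fails at j=9)
  i=10: ✓ (all of [10,11])
Positions where it holds: {10} → 1.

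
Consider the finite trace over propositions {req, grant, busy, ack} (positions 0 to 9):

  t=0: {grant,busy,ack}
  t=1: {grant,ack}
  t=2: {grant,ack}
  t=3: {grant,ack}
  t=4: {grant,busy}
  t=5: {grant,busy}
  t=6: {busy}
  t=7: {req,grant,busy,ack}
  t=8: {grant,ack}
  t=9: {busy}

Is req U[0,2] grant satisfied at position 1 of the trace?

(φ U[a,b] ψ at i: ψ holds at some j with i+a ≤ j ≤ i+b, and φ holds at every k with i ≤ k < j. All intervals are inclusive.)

Need some j in [1,3] with grant, and req at every k in [1,j-1].
  j=1: grant holds; no prefix to check → satisfied.

True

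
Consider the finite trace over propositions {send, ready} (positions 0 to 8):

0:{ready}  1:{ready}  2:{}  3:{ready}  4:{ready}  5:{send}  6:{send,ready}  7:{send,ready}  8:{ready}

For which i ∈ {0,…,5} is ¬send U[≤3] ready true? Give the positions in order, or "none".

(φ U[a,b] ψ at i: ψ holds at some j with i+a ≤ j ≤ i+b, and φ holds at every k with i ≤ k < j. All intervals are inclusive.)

0, 1, 2, 3, 4

Evaluate at each i in [0,5]:
  i=0: ✓ (rhs at j=0)
  i=1: ✓ (rhs at j=1)
  i=2: ✓ (rhs at j=3; lhs holds on [2,2])
  i=3: ✓ (rhs at j=3)
  i=4: ✓ (rhs at j=4)
  i=5: ✗ (lhs fails at k=5 before rhs at j=6)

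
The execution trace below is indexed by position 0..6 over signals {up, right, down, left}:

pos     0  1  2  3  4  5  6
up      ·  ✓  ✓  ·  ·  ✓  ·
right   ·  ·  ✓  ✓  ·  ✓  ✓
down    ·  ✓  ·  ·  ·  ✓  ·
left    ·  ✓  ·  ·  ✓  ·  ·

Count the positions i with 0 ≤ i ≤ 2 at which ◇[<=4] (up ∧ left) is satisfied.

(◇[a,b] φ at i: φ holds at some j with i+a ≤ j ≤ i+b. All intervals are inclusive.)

2

Evaluate at each i in [0,2]:
  i=0: ✓ (witness j=1)
  i=1: ✓ (witness j=1)
  i=2: ✗ (none in [2,6])
Positions where it holds: {0, 1} → 2.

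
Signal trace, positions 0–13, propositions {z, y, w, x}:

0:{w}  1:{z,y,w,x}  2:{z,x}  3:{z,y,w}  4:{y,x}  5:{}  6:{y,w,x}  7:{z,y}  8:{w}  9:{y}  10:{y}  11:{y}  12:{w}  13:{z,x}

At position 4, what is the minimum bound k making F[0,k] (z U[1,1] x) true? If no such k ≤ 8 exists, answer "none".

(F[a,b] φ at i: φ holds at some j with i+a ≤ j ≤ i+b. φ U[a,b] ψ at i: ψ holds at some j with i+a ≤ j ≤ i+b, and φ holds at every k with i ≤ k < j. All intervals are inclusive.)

none

Scan j = 4,5,… for (z U[1,1] x):
  j=4: fails
  j=5: fails
  j=6: fails
  j=7: fails
  j=8: fails
  j=9: fails
  j=10: fails
  j=11: fails
  j=12: fails
No j in [4,12] satisfies it → none.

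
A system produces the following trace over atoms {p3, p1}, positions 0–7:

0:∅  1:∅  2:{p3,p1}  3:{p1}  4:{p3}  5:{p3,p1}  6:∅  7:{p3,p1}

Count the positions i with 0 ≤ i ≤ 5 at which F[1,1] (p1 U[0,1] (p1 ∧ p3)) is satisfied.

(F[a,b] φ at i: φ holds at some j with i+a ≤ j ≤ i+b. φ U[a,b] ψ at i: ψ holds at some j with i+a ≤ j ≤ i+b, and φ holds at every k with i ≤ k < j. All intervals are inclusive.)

Evaluate at each i in [0,5]:
  i=0: ✗ (none in [1,1])
  i=1: ✓ (witness j=2)
  i=2: ✗ (none in [3,3])
  i=3: ✗ (none in [4,4])
  i=4: ✓ (witness j=5)
  i=5: ✗ (none in [6,6])
Positions where it holds: {1, 4} → 2.

2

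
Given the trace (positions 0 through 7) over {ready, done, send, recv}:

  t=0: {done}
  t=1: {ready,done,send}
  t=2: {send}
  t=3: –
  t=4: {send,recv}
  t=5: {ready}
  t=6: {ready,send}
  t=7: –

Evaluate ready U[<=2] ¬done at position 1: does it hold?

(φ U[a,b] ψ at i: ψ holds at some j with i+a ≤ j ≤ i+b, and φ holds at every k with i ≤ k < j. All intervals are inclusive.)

Need some j in [1,3] with ¬done, and ready at every k in [1,j-1].
  j=1: ¬done false.
  j=2: ¬done holds; ready holds at every k in [1,1] → satisfied.

True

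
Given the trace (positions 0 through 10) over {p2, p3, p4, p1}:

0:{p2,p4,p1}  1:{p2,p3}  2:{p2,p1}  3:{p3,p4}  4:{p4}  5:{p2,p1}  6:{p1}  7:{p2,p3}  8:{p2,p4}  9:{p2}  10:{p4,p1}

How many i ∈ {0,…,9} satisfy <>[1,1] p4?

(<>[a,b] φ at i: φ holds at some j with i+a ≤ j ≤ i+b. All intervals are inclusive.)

Evaluate at each i in [0,9]:
  i=0: ✗ (none in [1,1])
  i=1: ✗ (none in [2,2])
  i=2: ✓ (witness j=3)
  i=3: ✓ (witness j=4)
  i=4: ✗ (none in [5,5])
  i=5: ✗ (none in [6,6])
  i=6: ✗ (none in [7,7])
  i=7: ✓ (witness j=8)
  i=8: ✗ (none in [9,9])
  i=9: ✓ (witness j=10)
Positions where it holds: {2, 3, 7, 9} → 4.

4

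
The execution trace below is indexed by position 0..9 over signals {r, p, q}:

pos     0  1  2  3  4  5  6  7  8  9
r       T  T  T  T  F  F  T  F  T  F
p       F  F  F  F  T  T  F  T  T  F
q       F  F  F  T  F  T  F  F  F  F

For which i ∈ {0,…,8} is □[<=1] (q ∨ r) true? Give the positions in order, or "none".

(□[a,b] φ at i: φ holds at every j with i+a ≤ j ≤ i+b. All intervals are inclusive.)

Evaluate at each i in [0,8]:
  i=0: ✓ (all of [0,1])
  i=1: ✓ (all of [1,2])
  i=2: ✓ (all of [2,3])
  i=3: ✗ (fails at j=4)
  i=4: ✗ (fails at j=4)
  i=5: ✓ (all of [5,6])
  i=6: ✗ (fails at j=7)
  i=7: ✗ (fails at j=7)
  i=8: ✗ (fails at j=9)

0, 1, 2, 5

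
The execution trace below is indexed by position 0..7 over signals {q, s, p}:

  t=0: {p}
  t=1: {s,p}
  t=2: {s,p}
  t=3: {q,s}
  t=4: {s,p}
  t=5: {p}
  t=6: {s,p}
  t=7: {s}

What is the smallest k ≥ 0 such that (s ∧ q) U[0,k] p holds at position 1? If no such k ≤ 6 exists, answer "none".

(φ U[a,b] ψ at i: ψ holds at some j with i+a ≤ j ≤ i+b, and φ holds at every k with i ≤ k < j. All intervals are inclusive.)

0

Need earliest j ≥ 1 with p, and (s ∧ q) at every k in [1,j-1].
  j=1: rhs holds (empty prefix). k = 0.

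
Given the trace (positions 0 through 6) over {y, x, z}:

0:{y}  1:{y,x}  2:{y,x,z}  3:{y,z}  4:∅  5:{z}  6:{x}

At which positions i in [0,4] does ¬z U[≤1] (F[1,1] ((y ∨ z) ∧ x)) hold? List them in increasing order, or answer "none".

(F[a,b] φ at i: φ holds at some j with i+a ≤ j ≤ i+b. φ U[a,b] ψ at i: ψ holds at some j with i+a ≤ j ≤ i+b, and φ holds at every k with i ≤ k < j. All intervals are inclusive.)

0, 1

Evaluate at each i in [0,4]:
  i=0: ✓ (rhs at j=0)
  i=1: ✓ (rhs at j=1)
  i=2: ✗ (no rhs in [2,3])
  i=3: ✗ (no rhs in [3,4])
  i=4: ✗ (no rhs in [4,5])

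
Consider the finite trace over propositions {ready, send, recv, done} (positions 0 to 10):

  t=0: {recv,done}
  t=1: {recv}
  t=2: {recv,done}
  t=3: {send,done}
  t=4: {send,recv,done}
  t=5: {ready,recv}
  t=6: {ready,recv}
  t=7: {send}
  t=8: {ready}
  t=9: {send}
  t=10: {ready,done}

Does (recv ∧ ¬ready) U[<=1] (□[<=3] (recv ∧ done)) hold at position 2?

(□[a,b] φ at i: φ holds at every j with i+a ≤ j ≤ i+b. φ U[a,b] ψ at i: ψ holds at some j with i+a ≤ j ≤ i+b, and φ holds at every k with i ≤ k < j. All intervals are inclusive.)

Does not hold

Need some j in [2,3] with □[<=3] (recv ∧ done), and (recv ∧ ¬ready) at every k in [2,j-1].
  j=2: □[<=3] (recv ∧ done) — fails at 3.
  j=3: □[<=3] (recv ∧ done) — fails at 3.
No j in the window works → until fails.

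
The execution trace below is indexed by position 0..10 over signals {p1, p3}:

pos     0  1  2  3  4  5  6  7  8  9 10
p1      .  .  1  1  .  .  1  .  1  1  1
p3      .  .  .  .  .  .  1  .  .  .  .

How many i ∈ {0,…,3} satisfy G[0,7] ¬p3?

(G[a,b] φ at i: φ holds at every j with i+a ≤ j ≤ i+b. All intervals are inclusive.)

0

Evaluate at each i in [0,3]:
  i=0: ✗ (fails at j=6)
  i=1: ✗ (fails at j=6)
  i=2: ✗ (fails at j=6)
  i=3: ✗ (fails at j=6)
Positions where it holds: {} → 0.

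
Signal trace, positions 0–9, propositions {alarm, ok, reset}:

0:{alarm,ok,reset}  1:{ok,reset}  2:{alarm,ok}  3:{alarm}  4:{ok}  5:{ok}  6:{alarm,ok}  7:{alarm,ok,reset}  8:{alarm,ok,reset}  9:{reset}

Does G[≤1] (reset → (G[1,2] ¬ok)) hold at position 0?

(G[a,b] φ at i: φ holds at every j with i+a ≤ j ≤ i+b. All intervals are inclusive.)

Check (reset → (G[1,2] ¬ok)) at every j in [0,1]:
  j=0: antecedent true; consequent fails at 1 → ✗
  j=1: antecedent true; consequent fails at 2 → ✗
Fails at j=0 → formula fails.

No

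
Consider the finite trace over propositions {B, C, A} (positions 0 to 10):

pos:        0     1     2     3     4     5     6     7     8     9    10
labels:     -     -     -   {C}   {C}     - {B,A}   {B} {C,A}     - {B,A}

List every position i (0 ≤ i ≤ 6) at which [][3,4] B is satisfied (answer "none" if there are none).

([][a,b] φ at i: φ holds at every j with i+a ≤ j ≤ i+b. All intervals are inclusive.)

Evaluate at each i in [0,6]:
  i=0: ✗ (fails at j=3)
  i=1: ✗ (fails at j=4)
  i=2: ✗ (fails at j=5)
  i=3: ✓ (all of [6,7])
  i=4: ✗ (fails at j=8)
  i=5: ✗ (fails at j=8)
  i=6: ✗ (fails at j=9)

3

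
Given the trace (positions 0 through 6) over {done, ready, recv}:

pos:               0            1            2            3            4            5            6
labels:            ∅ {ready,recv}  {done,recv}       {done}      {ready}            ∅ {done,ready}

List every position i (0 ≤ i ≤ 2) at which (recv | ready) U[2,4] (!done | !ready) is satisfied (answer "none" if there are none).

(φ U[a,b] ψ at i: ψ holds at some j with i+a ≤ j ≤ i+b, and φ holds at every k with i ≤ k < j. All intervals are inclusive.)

1

Evaluate at each i in [0,2]:
  i=0: ✗ (lhs fails at k=0 before rhs at j=2)
  i=1: ✓ (rhs at j=3; lhs holds on [1,2])
  i=2: ✗ (lhs fails at k=3 before rhs at j=4)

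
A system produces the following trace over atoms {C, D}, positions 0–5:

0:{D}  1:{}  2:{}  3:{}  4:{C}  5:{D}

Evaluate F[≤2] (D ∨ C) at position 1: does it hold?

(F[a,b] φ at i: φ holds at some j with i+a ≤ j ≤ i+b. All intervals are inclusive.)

Check (D ∨ C) at each j in [1,3]:
  j=1: false
  j=2: false
  j=3: false
No position in the window satisfies it → formula fails.

Does not hold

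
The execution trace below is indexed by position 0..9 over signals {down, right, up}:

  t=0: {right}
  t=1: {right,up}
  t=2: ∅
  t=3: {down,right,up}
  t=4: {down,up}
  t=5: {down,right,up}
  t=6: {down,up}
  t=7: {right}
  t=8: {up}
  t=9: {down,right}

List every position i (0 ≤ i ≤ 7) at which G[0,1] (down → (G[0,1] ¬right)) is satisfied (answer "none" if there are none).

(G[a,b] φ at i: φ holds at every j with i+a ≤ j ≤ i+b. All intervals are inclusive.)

0, 1, 7

Evaluate at each i in [0,7]:
  i=0: ✓ (all of [0,1])
  i=1: ✓ (all of [1,2])
  i=2: ✗ (fails at j=3)
  i=3: ✗ (fails at j=3)
  i=4: ✗ (fails at j=4)
  i=5: ✗ (fails at j=5)
  i=6: ✗ (fails at j=6)
  i=7: ✓ (all of [7,8])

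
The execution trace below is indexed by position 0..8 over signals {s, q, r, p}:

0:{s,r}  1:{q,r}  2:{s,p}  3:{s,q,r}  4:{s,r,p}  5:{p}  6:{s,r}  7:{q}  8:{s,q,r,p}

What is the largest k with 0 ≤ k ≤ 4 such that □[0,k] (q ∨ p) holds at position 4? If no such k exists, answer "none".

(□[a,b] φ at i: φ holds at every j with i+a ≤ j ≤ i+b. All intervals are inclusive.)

1

(q ∨ p) must hold from j=4 onward; find where it first fails.
  j=4: holds
  j=5: holds
  j=6: fails
Holds on [4,5], so largest k = 1.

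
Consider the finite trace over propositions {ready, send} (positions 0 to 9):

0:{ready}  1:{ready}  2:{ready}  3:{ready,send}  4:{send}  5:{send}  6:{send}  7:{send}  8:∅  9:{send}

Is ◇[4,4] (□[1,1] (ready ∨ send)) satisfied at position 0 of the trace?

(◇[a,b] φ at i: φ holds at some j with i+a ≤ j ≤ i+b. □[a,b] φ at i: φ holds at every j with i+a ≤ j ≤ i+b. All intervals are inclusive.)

Check □[1,1] (ready ∨ send) at each j in [4,4]:
  j=4: holds on [5,5]
Found at j=4 → formula holds.

Yes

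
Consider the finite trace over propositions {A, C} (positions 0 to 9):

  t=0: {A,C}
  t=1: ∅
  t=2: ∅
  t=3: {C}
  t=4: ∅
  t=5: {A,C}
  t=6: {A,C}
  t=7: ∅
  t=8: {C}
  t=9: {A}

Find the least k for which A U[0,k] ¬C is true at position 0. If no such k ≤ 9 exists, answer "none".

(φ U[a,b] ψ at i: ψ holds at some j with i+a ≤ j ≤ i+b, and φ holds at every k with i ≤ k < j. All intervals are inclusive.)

Need earliest j ≥ 0 with ¬C, and A at every k in [0,j-1].
  j=0: rhs fails.
  j=1: rhs holds; lhs holds on [0,0]. k = 1.

1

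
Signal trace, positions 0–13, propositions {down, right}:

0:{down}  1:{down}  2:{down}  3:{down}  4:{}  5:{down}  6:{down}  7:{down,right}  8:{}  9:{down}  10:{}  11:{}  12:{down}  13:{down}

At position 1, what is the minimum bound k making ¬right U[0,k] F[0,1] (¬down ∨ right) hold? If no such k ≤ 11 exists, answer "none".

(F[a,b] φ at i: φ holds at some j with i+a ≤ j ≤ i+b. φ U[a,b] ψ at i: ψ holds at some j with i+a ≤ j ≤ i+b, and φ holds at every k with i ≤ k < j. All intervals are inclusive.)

2

Need earliest j ≥ 1 with F[0,1] (¬down ∨ right), and ¬right at every k in [1,j-1].
  j=1: rhs fails.
  j=2: rhs fails.
  j=3: rhs holds; lhs holds on [1,2]. k = 2.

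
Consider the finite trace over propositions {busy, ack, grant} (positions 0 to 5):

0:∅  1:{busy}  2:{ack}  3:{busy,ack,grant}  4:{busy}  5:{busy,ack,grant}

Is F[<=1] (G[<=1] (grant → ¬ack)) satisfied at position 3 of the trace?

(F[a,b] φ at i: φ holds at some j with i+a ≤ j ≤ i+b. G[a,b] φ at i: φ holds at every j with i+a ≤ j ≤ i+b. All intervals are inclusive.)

Check G[<=1] (grant → ¬ack) at each j in [3,4]:
  j=3: fails at 3
  j=4: fails at 5
No position in the window satisfies it → formula fails.

False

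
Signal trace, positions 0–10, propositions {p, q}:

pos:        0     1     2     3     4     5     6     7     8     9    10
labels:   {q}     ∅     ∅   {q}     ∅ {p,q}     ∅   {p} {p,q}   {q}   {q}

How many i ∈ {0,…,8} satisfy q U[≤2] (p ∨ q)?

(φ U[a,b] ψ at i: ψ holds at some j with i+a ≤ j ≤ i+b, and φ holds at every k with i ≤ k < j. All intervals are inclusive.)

Evaluate at each i in [0,8]:
  i=0: ✓ (rhs at j=0)
  i=1: ✗ (lhs fails at k=1 before rhs at j=3)
  i=2: ✗ (lhs fails at k=2 before rhs at j=3)
  i=3: ✓ (rhs at j=3)
  i=4: ✗ (lhs fails at k=4 before rhs at j=5)
  i=5: ✓ (rhs at j=5)
  i=6: ✗ (lhs fails at k=6 before rhs at j=7)
  i=7: ✓ (rhs at j=7)
  i=8: ✓ (rhs at j=8)
Positions where it holds: {0, 3, 5, 7, 8} → 5.

5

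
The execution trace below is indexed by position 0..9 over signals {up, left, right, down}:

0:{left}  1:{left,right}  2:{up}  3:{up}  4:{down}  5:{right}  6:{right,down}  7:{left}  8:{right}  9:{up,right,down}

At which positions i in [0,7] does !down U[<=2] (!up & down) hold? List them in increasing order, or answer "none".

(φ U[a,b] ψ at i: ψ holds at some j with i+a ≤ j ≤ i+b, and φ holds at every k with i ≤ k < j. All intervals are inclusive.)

2, 3, 4, 5, 6

Evaluate at each i in [0,7]:
  i=0: ✗ (no rhs in [0,2])
  i=1: ✗ (no rhs in [1,3])
  i=2: ✓ (rhs at j=4; lhs holds on [2,3])
  i=3: ✓ (rhs at j=4; lhs holds on [3,3])
  i=4: ✓ (rhs at j=4)
  i=5: ✓ (rhs at j=6; lhs holds on [5,5])
  i=6: ✓ (rhs at j=6)
  i=7: ✗ (no rhs in [7,9])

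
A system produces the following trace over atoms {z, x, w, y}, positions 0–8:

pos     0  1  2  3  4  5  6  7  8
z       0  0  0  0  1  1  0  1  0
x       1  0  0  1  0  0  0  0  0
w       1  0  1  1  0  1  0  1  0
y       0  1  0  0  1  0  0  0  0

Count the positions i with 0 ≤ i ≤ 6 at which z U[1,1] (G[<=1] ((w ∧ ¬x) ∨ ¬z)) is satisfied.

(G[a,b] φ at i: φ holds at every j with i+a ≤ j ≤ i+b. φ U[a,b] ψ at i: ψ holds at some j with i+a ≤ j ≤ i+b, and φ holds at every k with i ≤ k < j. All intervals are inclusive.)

2

Evaluate at each i in [0,6]:
  i=0: ✗ (lhs fails at k=0 before rhs at j=1)
  i=1: ✗ (lhs fails at k=1 before rhs at j=2)
  i=2: ✗ (no rhs in [3,3])
  i=3: ✗ (no rhs in [4,4])
  i=4: ✓ (rhs at j=5; lhs holds on [4,4])
  i=5: ✓ (rhs at j=6; lhs holds on [5,5])
  i=6: ✗ (lhs fails at k=6 before rhs at j=7)
Positions where it holds: {4, 5} → 2.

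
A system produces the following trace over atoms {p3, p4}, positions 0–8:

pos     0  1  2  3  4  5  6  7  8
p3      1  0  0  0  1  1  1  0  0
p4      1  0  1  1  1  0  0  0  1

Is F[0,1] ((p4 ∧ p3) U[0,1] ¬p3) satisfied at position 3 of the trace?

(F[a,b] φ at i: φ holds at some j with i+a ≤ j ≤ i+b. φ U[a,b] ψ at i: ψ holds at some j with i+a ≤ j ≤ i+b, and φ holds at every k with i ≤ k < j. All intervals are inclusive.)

True

Check ((p4 ∧ p3) U[0,1] ¬p3) at each j in [3,4]:
  j=3: holds
  j=4: fails
Found at j=3 → formula holds.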